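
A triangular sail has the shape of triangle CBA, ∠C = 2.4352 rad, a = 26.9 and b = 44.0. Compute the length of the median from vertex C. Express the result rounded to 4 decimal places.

m_C ≈ 14.6532

By the law of cosines, c² = b² + a² − 2·b·a·cos C = 4460.4, so c ≈ 66.786.
Median from C: ½√(2·b² + 2·a² − c²) ≈ 14.653.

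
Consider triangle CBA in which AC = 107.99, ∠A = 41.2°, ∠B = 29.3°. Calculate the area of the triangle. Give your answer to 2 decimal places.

area ≈ 7398.03

The third angle is ∠C = 180° − ∠B − ∠A = 109.50°.
Law of sines: BA = AC·sin C/sin B ≈ 208.01.
Law of sines: CB = AC·sin A/sin B ≈ 145.35.
Area = ½·AC·BA·sin A ≈ 7398.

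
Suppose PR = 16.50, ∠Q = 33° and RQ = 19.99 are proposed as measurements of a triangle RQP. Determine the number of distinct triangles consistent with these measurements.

RQ·sin Q = 19.99·sin(33°) ≈ 10.89.
Since RQ sin Q < PR < RQ (10.89 < 16.50 < 19.99), two triangles exist.

2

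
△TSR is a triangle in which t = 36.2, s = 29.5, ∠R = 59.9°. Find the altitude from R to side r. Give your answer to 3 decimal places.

By the law of cosines, r² = t² + s² − 2·t·s·cos R = 1109.6, so r ≈ 33.31.
Area = ½·t·s·sin R ≈ 461.95.
The altitude from R has length 2·area/r ≈ 27.736.

27.736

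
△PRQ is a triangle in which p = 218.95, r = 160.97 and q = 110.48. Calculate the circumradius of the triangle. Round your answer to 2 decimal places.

113.90

By the law of cosines, cos P = (r² + q² − p²) / (2·r·q) ≈ -0.27615, so ∠P ≈ 106.03°.
Circumradius = p/(2 sin P) ≈ 113.9.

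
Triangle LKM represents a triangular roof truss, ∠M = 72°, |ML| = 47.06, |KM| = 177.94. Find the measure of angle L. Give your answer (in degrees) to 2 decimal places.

∠L ≈ 92.68°

By the law of cosines, |LK|² = |KM|² + |ML|² − 2·|KM|·|ML|·cos M = 28702, so |LK| ≈ 169.42.
Law of cosines again: cos L = (|ML|² + |LK|² − |KM|²)/(2·|ML|·|LK|) ≈ -0.04679, so ∠L ≈ 92.68°.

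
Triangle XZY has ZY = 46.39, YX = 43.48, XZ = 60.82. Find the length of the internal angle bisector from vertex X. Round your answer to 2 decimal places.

t_X ≈ 46.06

By the law of cosines, cos X = (YX² + XZ² − ZY²) / (2·YX·XZ) ≈ 0.64995, so ∠X ≈ 49.46°.
The bisector from X has length 2·YX·XZ·cos(∠X/2)/(YX+XZ) ≈ 46.058.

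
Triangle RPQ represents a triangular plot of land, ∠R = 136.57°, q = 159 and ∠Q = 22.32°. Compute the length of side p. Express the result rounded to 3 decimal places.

The third angle is ∠P = 180° − ∠Q − ∠R = 21.11°.
Law of sines: p = q·sin P/sin Q ≈ 150.79.

150.786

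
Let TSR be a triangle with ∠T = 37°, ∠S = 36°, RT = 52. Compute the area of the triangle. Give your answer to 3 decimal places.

The third angle is ∠R = 180° − ∠T − ∠S = 107.00°.
Law of sines: SR = RT·sin T/sin S ≈ 53.241.
Law of sines: TS = RT·sin R/sin S ≈ 84.602.
Area = ½·RT·SR·sin R ≈ 1323.8.

1323.785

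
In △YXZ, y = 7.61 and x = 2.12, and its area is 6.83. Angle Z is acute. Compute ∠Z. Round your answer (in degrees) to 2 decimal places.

From area = ½·y·x·sin Z, we get sin Z = 2·area/(y·x) ≈ 0.84670.
Taking the acute solution, ∠Z ≈ 57.85°.

57.85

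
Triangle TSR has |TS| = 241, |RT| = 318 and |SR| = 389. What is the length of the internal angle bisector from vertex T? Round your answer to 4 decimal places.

t_T ≈ 198.8103

By the law of cosines, cos T = (|RT|² + |TS|² − |SR|²) / (2·|RT|·|TS|) ≈ 0.05144, so ∠T ≈ 87.05°.
The bisector from T has length 2·|RT|·|TS|·cos(∠T/2)/(|RT|+|TS|) ≈ 198.81.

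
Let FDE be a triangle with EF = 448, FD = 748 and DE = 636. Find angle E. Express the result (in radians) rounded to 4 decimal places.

∠E ≈ 1.4905 rad

By the law of cosines, cos E = (DE² + EF² − FD²) / (2·DE·EF) ≈ 0.08019, so ∠E ≈ 1.491 rad.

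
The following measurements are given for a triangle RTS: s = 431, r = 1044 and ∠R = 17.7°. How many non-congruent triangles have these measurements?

s·sin R = 431·sin(17.7°) ≈ 131.
Since r ≥ s, exactly one triangle exists.

1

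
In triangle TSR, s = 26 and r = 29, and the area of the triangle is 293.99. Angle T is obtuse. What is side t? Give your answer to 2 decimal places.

From area = ½·s·r·sin T, we get sin T = 2·area/(s·r) ≈ 0.77981.
Taking the obtuse solution, ∠T ≈ 128.76°.
Law of cosines then gives t ≈ 49.609.

49.61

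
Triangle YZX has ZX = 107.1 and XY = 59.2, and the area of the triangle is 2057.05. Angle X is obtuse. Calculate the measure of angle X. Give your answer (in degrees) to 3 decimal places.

∠X ≈ 139.543°

From area = ½·ZX·XY·sin X, we get sin X = 2·area/(ZX·XY) ≈ 0.64888.
Taking the obtuse solution, ∠X ≈ 139.54°.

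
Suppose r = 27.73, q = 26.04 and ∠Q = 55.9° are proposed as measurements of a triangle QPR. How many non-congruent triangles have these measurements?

r·sin Q = 27.73·sin(55.9°) ≈ 22.96.
Since r sin Q < q < r (22.96 < 26.04 < 27.73), two triangles exist.

2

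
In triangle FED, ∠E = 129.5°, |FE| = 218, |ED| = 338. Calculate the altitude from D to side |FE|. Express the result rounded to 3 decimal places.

260.809

By the law of cosines, |DF|² = |FE|² + |ED|² − 2·|FE|·|ED|·cos E = 2.5551e+05, so |DF| ≈ 505.48.
Area = ½·|FE|·|ED|·sin E ≈ 28428.
The altitude from D has length 2·area/|FE| ≈ 260.81.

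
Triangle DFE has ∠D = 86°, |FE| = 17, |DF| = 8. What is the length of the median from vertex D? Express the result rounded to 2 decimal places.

m_D ≈ 9.00

Law of sines: sin E = |DF|·sin D/|FE| ≈ 0.46944.
Since |FE| ≥ |DF|, only the acute value applies: ∠E ≈ 28.00°.
Then ∠F = 180° − ∠D − ∠E ≈ 66.00°.
Law of sines gives |ED| = |FE|·sin F/sin D ≈ 15.568.
Median from D: ½√(2·|ED|² + 2·|DF|² − |FE|²) ≈ 8.9966.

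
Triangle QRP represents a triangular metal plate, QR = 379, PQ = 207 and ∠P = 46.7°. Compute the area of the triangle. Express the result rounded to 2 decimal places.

Law of sines: sin R = PQ·sin P/QR ≈ 0.39749.
Since QR ≥ PQ, only the acute value applies: ∠R ≈ 23.42°.
Then ∠Q = 180° − ∠P − ∠R ≈ 109.88°.
Law of sines gives RP = QR·sin Q/sin P ≈ 489.74.
Area = ½·QR·PQ·sin Q ≈ 36889.

area ≈ 36889.20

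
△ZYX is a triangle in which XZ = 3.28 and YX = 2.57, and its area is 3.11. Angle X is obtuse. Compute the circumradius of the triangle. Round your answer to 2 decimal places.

From area = ½·YX·XZ·sin X, we get sin X = 2·area/(YX·XZ) ≈ 0.73788.
Taking the obtuse solution, ∠X ≈ 132.45°.
Law of cosines then gives ZY ≈ 5.3612.
Circumradius = ZY/(2 sin X) ≈ 3.6328.

R ≈ 3.63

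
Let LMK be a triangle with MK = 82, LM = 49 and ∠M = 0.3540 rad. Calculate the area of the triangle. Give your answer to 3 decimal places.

696.425

Area = ½·LM·MK·sin M ≈ 696.42.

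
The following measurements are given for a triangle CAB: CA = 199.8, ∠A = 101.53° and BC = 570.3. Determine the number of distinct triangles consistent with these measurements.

1

CA·sin A = 199.8·sin(101.53°) ≈ 195.8.
Since ∠A is not acute, a triangle exists only if BC > CA; here BC > CA, so there is exactly one triangle.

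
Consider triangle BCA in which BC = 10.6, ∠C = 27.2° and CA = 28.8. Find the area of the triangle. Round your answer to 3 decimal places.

area ≈ 69.771

Area = ½·BC·CA·sin C ≈ 69.771.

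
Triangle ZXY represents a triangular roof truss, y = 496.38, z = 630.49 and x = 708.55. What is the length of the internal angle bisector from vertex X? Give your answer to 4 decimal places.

435.0052

By the law of cosines, cos X = (y² + z² − x²) / (2·y·z) ≈ 0.22665, so ∠X ≈ 76.90°.
The bisector from X has length 2·y·z·cos(∠X/2)/(y+z) ≈ 435.01.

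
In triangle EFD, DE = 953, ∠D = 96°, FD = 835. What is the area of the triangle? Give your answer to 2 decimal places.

395697.89

Area = ½·FD·DE·sin D ≈ 3.957e+05.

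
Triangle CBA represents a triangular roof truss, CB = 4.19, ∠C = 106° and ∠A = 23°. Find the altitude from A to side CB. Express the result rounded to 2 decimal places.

8.01

The third angle is ∠B = 180° − ∠A − ∠C = 51.00°.
Law of sines: BA = CB·sin C/sin A ≈ 10.308.
Law of sines: AC = CB·sin B/sin A ≈ 8.3337.
Area = ½·CB·BA·sin B ≈ 16.783.
The altitude from A has length 2·area/CB ≈ 8.0109.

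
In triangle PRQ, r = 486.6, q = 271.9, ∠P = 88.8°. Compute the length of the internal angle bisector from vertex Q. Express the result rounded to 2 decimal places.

By the law of cosines, p² = r² + q² − 2·r·q·cos P = 3.0517e+05, so p ≈ 552.42.
Law of cosines again: cos Q = (p² + r² − q²)/(2·p·r) ≈ 0.87054, so ∠Q ≈ 29.48°.
The bisector from Q has length 2·p·r·cos(∠Q/2)/(p+r) ≈ 500.4.

t_Q ≈ 500.40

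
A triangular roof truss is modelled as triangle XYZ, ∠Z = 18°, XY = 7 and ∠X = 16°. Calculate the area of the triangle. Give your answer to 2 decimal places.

area ≈ 12.22

The third angle is ∠Y = 180° − ∠Z − ∠X = 146.00°.
Law of sines: YZ = XY·sin X/sin Z ≈ 6.2439.
Law of sines: ZX = XY·sin Y/sin Z ≈ 12.667.
Area = ½·XY·YZ·sin Y ≈ 12.22.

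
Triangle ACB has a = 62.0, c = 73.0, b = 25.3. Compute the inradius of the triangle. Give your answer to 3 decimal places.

Semiperimeter s = (62 + 73 + 25.3)/2 = 80.15.
Heron's formula: area = √(80.15·18.15·7.15·54.85) ≈ 755.32.
Inradius = area/s = 755.32/80.15 ≈ 9.4238.

r ≈ 9.424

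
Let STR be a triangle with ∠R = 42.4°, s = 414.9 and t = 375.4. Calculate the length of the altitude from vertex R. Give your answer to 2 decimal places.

By the law of cosines, r² = s² + t² − 2·s·t·cos R = 83033, so r ≈ 288.15.
Area = ½·s·t·sin R ≈ 52512.
The altitude from R has length 2·area/r ≈ 364.47.

h_R ≈ 364.47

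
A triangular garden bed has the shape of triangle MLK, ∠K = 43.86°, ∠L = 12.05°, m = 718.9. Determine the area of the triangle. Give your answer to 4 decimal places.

45135.8365

The third angle is ∠M = 180° − ∠L − ∠K = 124.09°.
Law of sines: l = m·sin L/sin M ≈ 181.22.
Law of sines: k = m·sin K/sin M ≈ 601.49.
Area = ½·m·l·sin K ≈ 45136.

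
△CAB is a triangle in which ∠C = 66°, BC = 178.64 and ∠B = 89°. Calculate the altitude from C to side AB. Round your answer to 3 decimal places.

178.613

The third angle is ∠A = 180° − ∠B − ∠C = 25.00°.
Law of sines: AB = BC·sin C/sin A ≈ 386.15.
Law of sines: CA = BC·sin B/sin A ≈ 422.63.
Area = ½·BC·AB·sin B ≈ 34486.
The altitude from C has length 2·area/AB ≈ 178.61.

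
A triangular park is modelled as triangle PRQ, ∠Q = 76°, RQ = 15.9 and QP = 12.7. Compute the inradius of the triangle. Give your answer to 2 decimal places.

By the law of cosines, PR² = RQ² + QP² − 2·RQ·QP·cos Q = 316.4, so PR ≈ 17.788.
Area = ½·RQ·QP·sin Q ≈ 97.966.
Semiperimeter s = (15.9+12.7+17.788)/2 = 23.194.
Inradius = area/s = 97.966/23.194 ≈ 4.2238.

r ≈ 4.22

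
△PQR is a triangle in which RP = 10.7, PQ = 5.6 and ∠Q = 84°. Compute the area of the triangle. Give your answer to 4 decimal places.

area ≈ 27.0716

Law of sines: sin R = PQ·sin Q/RP ≈ 0.52050.
Since RP ≥ PQ, only the acute value applies: ∠R ≈ 31.37°.
Then ∠P = 180° − ∠Q − ∠R ≈ 64.63°.
Law of sines gives QR = RP·sin P/sin Q ≈ 9.7217.
Area = ½·RP·PQ·sin P ≈ 27.072.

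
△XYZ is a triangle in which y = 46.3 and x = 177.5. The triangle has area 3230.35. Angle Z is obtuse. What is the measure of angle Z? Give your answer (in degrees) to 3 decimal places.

From area = ½·x·y·sin Z, we get sin Z = 2·area/(x·y) ≈ 0.78614.
Taking the obtuse solution, ∠Z ≈ 128.17°.

128.174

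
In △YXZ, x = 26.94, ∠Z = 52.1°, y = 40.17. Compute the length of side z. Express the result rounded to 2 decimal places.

By the law of cosines, z² = y² + x² − 2·y·x·cos Z = 1009.9, so z ≈ 31.778.

31.78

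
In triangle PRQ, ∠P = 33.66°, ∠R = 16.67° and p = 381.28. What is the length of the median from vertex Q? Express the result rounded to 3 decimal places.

The third angle is ∠Q = 180° − ∠P − ∠R = 129.67°.
Law of sines: r = p·sin R/sin P ≈ 197.33.
Law of sines: q = p·sin Q/sin P ≈ 529.5.
Median from Q: ½√(2·p² + 2·r² − q²) ≈ 148.54.

148.539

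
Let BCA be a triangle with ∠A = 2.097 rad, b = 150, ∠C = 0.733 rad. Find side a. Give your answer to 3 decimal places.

423.087

The third angle is ∠B = π − ∠C − ∠A = 0.312 rad.
Law of sines: a = b·sin A/sin B ≈ 423.09.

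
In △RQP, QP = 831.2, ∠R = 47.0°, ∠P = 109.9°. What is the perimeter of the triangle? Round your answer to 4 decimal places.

perimeter ≈ 2345.7587

The third angle is ∠Q = 180° − ∠P − ∠R = 23.10°.
Law of sines: PR = QP·sin Q/sin R ≈ 445.9.
Law of sines: RQ = QP·sin P/sin R ≈ 1068.7.
Semiperimeter s = (831.2+445.9+1068.7)/2 = 1172.9.
Perimeter = 831.2 + 445.9 + 1068.7 = 2345.8.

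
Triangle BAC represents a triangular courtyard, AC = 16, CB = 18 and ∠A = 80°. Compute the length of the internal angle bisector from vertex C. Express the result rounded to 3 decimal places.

t_C ≈ 15.974

Law of sines: sin B = AC·sin A/CB ≈ 0.87538.
Since CB ≥ AC, only the acute value applies: ∠B ≈ 61.09°.
Then ∠C = 180° − ∠A − ∠B ≈ 38.91°.
Law of sines gives BA = CB·sin C/sin A ≈ 11.48.
The bisector from C has length 2·AC·CB·cos(∠C/2)/(AC+CB) ≈ 15.974.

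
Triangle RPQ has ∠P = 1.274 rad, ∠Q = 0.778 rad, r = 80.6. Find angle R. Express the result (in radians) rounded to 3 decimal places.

The third angle is ∠R = π − ∠P − ∠Q = 1.090 rad.

∠R ≈ 1.090 rad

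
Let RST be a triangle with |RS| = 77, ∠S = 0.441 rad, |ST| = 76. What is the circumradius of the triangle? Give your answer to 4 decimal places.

By the law of cosines, |TR|² = |RS|² + |ST|² − 2·|RS|·|ST|·cos S = 1120.8, so |TR| ≈ 33.478.
Area = ½·|RS|·|ST|·sin S ≈ 1248.9.
Circumradius = |TR|/(2 sin S) ≈ 39.216.

39.2157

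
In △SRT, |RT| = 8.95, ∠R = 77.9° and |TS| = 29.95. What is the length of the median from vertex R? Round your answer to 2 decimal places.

m_R ≈ 16.78

Law of sines: sin S = |RT|·sin R/|TS| ≈ 0.29219.
Since |TS| ≥ |RT|, only the acute value applies: ∠S ≈ 16.99°.
Then ∠T = 180° − ∠R − ∠S ≈ 85.11°.
Law of sines gives |SR| = |TS|·sin T/sin R ≈ 30.519.
Median from R: ½√(2·|SR|² + 2·|RT|² − |TS|²) ≈ 16.778.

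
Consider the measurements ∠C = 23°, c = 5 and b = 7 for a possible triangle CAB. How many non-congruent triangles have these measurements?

2

b·sin C = 7·sin(23°) ≈ 2.735.
Since b sin C < c < b (2.735 < 5 < 7), two triangles exist.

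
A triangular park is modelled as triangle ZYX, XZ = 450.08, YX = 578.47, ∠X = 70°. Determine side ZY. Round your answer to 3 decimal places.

By the law of cosines, ZY² = YX² + XZ² − 2·YX·XZ·cos X = 3.591e+05, so ZY ≈ 599.25.

599.253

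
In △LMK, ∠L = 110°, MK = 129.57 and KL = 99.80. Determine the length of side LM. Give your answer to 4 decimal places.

Law of sines: sin M = KL·sin L/MK ≈ 0.72379.
Since MK ≥ KL, only the acute value applies: ∠M ≈ 46.37°.
Then ∠K = 180° − ∠L − ∠M ≈ 23.63°.
Law of sines gives LM = MK·sin K/sin L ≈ 55.272.

55.2725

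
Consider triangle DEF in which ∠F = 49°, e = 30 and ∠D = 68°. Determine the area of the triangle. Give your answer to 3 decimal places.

The third angle is ∠E = 180° − ∠F − ∠D = 63.00°.
Law of sines: d = e·sin D/sin E ≈ 31.218.
Law of sines: f = e·sin F/sin E ≈ 25.411.
Area = ½·e·d·sin F ≈ 353.41.

area ≈ 353.409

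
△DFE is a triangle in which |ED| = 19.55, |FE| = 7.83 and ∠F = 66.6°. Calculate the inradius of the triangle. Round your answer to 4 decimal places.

r ≈ 3.1435

Law of sines: sin D = |FE|·sin F/|ED| ≈ 0.36757.
Since |ED| ≥ |FE|, only the acute value applies: ∠D ≈ 21.57°.
Then ∠E = 180° − ∠F − ∠D ≈ 91.83°.
Law of sines gives |DF| = |ED|·sin E/sin F ≈ 21.291.
Area = ½·|ED|·|FE|·sin E ≈ 76.499.
Semiperimeter s = (7.83+19.55+21.291)/2 = 24.336.
Inradius = area/s = 76.499/24.336 ≈ 3.1435.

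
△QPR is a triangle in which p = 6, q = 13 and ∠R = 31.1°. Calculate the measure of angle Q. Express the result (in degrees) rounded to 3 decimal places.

By the law of cosines, r² = q² + p² − 2·q·p·cos R = 71.422, so r ≈ 8.4512.
Law of cosines again: cos Q = (p² + r² − q²)/(2·p·r) ≈ -0.60719, so ∠Q ≈ 127.39°.

127.387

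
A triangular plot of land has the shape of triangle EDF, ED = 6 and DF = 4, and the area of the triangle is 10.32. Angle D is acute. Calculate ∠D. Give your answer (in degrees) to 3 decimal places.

59.317

From area = ½·ED·DF·sin D, we get sin D = 2·area/(ED·DF) ≈ 0.86000.
Taking the acute solution, ∠D ≈ 59.32°.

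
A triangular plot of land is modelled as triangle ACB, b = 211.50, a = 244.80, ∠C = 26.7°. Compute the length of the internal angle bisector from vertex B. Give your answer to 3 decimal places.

By the law of cosines, c² = b² + a² − 2·b·a·cos C = 12150, so c ≈ 110.23.
Law of cosines again: cos B = (a² + c² − b²)/(2·a·c) ≈ 0.50669, so ∠B ≈ 59.56°.
The bisector from B has length 2·a·c·cos(∠B/2)/(a+c) ≈ 131.94.

131.938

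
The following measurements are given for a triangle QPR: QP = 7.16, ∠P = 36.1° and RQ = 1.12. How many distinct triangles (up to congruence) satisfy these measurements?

QP·sin P = 7.16·sin(36.1°) ≈ 4.219.
Since RQ = 1.12 < 4.219 = QP sin P, no triangle exists.

0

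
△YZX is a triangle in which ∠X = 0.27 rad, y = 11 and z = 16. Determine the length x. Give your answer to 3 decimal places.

6.144

By the law of cosines, x² = y² + z² − 2·y·z·cos X = 37.753, so x ≈ 6.1443.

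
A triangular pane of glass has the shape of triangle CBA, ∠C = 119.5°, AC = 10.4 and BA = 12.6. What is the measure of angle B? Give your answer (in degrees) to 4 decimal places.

Law of sines: sin B = AC·sin C/BA ≈ 0.71839.
Since BA ≥ AC, only the acute value applies: ∠B ≈ 45.92°.
Then ∠A = 180° − ∠C − ∠B ≈ 14.58°.

45.9216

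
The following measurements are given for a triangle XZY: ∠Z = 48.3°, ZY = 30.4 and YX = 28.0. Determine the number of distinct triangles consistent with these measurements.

2

ZY·sin Z = 30.4·sin(48.3°) ≈ 22.7.
Since ZY sin Z < YX < ZY (22.7 < 28.0 < 30.4), two triangles exist.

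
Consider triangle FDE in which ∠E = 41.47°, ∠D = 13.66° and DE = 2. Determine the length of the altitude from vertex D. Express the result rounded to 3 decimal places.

h_D ≈ 1.324

The third angle is ∠F = 180° − ∠D − ∠E = 124.87°.
Law of sines: EF = DE·sin D/sin F ≈ 0.57568.
Law of sines: FD = DE·sin E/sin F ≈ 1.6143.
Area = ½·DE·EF·sin E ≈ 0.38123.
The altitude from D has length 2·area/EF ≈ 1.3245.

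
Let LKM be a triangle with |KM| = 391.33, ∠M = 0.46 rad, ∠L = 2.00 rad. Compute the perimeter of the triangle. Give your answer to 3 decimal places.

perimeter ≈ 853.533

The third angle is ∠K = π − ∠M − ∠L = 0.682 rad.
Law of sines: |ML| = |KM|·sin K/sin L ≈ 271.14.
Law of sines: |LK| = |KM|·sin M/sin L ≈ 191.06.
Semiperimeter s = (391.33+271.14+191.06)/2 = 426.77.
Perimeter = 391.33 + 271.14 + 191.06 = 853.53.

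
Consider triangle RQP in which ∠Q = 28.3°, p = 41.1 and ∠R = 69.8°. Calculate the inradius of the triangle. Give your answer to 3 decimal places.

7.611

The third angle is ∠P = 180° − ∠R − ∠Q = 81.90°.
Law of sines: r = p·sin R/sin P ≈ 38.961.
Law of sines: q = p·sin Q/sin P ≈ 19.681.
Area = ½·p·r·sin Q ≈ 379.58.
Semiperimeter s = (38.961+19.681+41.1)/2 = 49.871.
Inradius = area/s = 379.58/49.871 ≈ 7.6111.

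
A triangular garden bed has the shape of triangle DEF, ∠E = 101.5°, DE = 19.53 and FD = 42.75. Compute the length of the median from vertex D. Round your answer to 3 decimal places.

m_D ≈ 28.457

Law of sines: sin F = DE·sin E/FD ≈ 0.44767.
Since FD ≥ DE, only the acute value applies: ∠F ≈ 26.59°.
Then ∠D = 180° − ∠E − ∠F ≈ 51.91°.
Law of sines gives EF = FD·sin D/sin E ≈ 34.333.
Median from D: ½√(2·FD² + 2·DE² − EF²) ≈ 28.457.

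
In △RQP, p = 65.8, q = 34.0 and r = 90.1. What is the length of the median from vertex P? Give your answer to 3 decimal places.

m_P ≈ 59.620

Median from P: ½√(2·r² + 2·q² − p²) ≈ 59.62.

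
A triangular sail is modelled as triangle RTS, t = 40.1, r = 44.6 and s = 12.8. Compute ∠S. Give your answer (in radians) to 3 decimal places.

By the law of cosines, cos S = (r² + t² − s²) / (2·r·t) ≈ 0.95986, so ∠S ≈ 0.2843 rad.

∠S ≈ 0.284 rad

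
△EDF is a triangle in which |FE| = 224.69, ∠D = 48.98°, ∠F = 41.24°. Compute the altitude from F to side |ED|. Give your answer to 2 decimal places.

224.69

The third angle is ∠E = 180° − ∠D − ∠F = 89.78°.
Law of sines: |DF| = |FE|·sin E/sin D ≈ 297.81.
Law of sines: |ED| = |FE|·sin F/sin D ≈ 196.32.
Area = ½·|FE|·|DF|·sin F ≈ 22055.
The altitude from F has length 2·area/|ED| ≈ 224.69.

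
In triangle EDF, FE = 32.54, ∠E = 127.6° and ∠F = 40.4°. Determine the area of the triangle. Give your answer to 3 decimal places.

The third angle is ∠D = 180° − ∠F − ∠E = 12.00°.
Law of sines: DF = FE·sin E/sin D ≈ 124.
Law of sines: ED = FE·sin F/sin D ≈ 101.44.
Area = ½·FE·DF·sin F ≈ 1307.6.

area ≈ 1307.572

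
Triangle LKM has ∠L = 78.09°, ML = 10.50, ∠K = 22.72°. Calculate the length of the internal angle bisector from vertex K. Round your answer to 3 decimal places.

The third angle is ∠M = 180° − ∠L − ∠K = 79.19°.
Law of sines: KM = ML·sin L/sin K ≈ 26.601.
Law of sines: LK = ML·sin M/sin K ≈ 26.704.
The bisector from K has length 2·LK·KM·cos(∠K/2)/(LK+KM) ≈ 26.13.

26.130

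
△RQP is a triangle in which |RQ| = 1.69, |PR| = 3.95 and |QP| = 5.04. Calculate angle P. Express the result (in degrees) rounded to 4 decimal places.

By the law of cosines, cos P = (|QP|² + |PR|² − |RQ|²) / (2·|QP|·|PR|) ≈ 0.95811, so ∠P ≈ 16.64°.

16.6431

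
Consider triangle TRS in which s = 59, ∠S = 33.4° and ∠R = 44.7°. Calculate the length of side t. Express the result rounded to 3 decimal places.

104.876

The third angle is ∠T = 180° − ∠R − ∠S = 101.90°.
Law of sines: t = s·sin T/sin S ≈ 104.88.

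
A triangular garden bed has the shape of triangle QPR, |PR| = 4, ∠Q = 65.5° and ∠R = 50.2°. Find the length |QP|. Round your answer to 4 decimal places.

3.3772

The third angle is ∠P = 180° − ∠R − ∠Q = 64.30°.
Law of sines: |QP| = |PR|·sin R/sin Q ≈ 3.3772.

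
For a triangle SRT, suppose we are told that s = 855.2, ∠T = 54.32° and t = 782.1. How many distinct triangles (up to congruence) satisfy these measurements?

2

s·sin T = 855.2·sin(54.32°) ≈ 694.7.
Since s sin T < t < s (694.7 < 782.1 < 855.2), two triangles exist.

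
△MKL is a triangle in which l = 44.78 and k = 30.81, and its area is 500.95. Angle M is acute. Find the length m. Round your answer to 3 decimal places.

From area = ½·k·l·sin M, we get sin M = 2·area/(k·l) ≈ 0.72619.
Taking the acute solution, ∠M ≈ 0.8128 rad.
Law of cosines then gives m ≈ 32.519.

32.519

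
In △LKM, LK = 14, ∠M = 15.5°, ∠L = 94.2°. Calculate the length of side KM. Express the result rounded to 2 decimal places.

The third angle is ∠K = 180° − ∠M − ∠L = 70.30°.
Law of sines: KM = LK·sin L/sin M ≈ 52.247.

52.25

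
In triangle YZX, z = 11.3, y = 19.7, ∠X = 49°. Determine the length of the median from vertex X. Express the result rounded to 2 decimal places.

By the law of cosines, x² = y² + z² − 2·y·z·cos X = 223.69, so x ≈ 14.956.
Median from X: ½√(2·y² + 2·z² − x²) ≈ 14.212.

m_X ≈ 14.21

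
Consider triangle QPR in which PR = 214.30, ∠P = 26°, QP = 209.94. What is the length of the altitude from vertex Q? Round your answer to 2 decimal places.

By the law of cosines, RQ² = QP² + PR² − 2·QP·PR·cos P = 9125.6, so RQ ≈ 95.528.
Area = ½·QP·PR·sin P ≈ 9861.2.
The altitude from Q has length 2·area/PR ≈ 92.032.

92.03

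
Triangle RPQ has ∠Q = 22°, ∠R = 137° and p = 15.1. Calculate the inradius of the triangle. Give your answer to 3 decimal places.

The third angle is ∠P = 180° − ∠Q − ∠R = 21.00°.
Law of sines: r = p·sin R/sin P ≈ 28.736.
Law of sines: q = p·sin Q/sin P ≈ 15.784.
Area = ½·p·r·sin Q ≈ 81.274.
Semiperimeter s = (28.736+15.1+15.784)/2 = 29.81.
Inradius = area/s = 81.274/29.81 ≈ 2.7264.

2.726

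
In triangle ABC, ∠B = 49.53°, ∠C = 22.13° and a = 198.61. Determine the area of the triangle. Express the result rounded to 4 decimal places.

area ≈ 5954.6707

The third angle is ∠A = 180° − ∠B − ∠C = 108.34°.
Law of sines: b = a·sin B/sin A ≈ 159.18.
Law of sines: c = a·sin C/sin A ≈ 78.822.
Area = ½·a·b·sin C ≈ 5954.7.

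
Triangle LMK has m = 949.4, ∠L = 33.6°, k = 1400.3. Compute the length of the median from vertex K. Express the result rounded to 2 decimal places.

By the law of cosines, l² = m² + k² − 2·m·k·cos L = 6.4755e+05, so l ≈ 804.71.
Median from K: ½√(2·l² + 2·m² − k²) ≈ 533.15.

m_K ≈ 533.15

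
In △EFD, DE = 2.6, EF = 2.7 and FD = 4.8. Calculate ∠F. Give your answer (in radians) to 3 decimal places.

By the law of cosines, cos F = (EF² + FD² − DE²) / (2·EF·FD) ≈ 0.90934, so ∠F ≈ 0.4291 rad.

∠F ≈ 0.429 rad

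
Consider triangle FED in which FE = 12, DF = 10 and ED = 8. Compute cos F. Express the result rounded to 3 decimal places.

cos F ≈ 0.750

By the law of cosines, cos F = (DF² + FE² − ED²) / (2·DF·FE) ≈ 0.75000, so ∠F ≈ 41.41°.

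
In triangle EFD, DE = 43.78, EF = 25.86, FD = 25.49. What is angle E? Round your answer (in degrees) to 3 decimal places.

By the law of cosines, cos E = (DE² + EF² − FD²) / (2·DE·EF) ≈ 0.85487, so ∠E ≈ 31.25°.

∠E ≈ 31.254°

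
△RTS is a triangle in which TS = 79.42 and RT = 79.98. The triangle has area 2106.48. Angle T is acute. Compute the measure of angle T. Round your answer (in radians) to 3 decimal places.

∠T ≈ 0.725 rad

From area = ½·RT·TS·sin T, we get sin T = 2·area/(RT·TS) ≈ 0.66325.
Taking the acute solution, ∠T ≈ 0.725 rad.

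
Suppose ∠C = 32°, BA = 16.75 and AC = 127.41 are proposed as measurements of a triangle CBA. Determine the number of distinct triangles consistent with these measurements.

0

AC·sin C = 127.41·sin(32°) ≈ 67.52.
Since BA = 16.75 < 67.52 = AC sin C, no triangle exists.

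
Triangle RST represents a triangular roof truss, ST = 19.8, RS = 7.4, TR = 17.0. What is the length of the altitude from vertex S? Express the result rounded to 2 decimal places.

7.26

Semiperimeter s = (19.8 + 17 + 7.4)/2 = 22.1.
Heron's formula: area = √(22.1·2.3·5.1·14.7) ≈ 61.731.
The altitude from S has length 2·area/TR ≈ 7.2625.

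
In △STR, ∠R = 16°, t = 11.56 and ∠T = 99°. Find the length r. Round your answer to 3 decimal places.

The third angle is ∠S = 180° − ∠T − ∠R = 65.00°.
Law of sines: r = t·sin R/sin T ≈ 3.2261.

3.226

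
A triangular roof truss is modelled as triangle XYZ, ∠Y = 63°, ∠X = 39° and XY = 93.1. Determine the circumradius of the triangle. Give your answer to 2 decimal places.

47.59

The third angle is ∠Z = 180° − ∠X − ∠Y = 78.00°.
Law of sines: YZ = XY·sin X/sin Z ≈ 59.899.
Law of sines: ZX = XY·sin Y/sin Z ≈ 84.806.
Circumradius = XY/(2 sin Z) ≈ 47.59.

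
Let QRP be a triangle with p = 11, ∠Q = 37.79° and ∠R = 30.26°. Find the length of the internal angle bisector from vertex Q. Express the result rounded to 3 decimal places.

7.328

The third angle is ∠P = 180° − ∠Q − ∠R = 111.95°.
Law of sines: q = p·sin Q/sin P ≈ 7.2673.
Law of sines: r = p·sin R/sin P ≈ 5.9764.
The bisector from Q has length 2·r·p·cos(∠Q/2)/(r+p) ≈ 7.3276.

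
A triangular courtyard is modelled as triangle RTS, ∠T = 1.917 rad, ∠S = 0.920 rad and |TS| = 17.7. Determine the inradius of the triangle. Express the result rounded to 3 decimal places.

r ≈ 6.506

The third angle is ∠R = π − ∠T − ∠S = 0.305 rad.
Law of sines: |SR| = |TS|·sin T/sin R ≈ 55.517.
Law of sines: |RT| = |TS|·sin S/sin R ≈ 46.955.
Area = ½·|TS|·|SR|·sin S ≈ 390.9.
Semiperimeter s = (17.7+55.517+46.955)/2 = 60.086.
Inradius = area/s = 390.9/60.086 ≈ 6.5056.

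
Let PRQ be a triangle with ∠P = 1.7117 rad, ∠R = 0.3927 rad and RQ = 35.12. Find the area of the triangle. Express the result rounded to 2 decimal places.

205.23

The third angle is ∠Q = π − ∠P − ∠R = 1.0372 rad.
Law of sines: QP = RQ·sin R/sin P ≈ 13.574.
Law of sines: PR = RQ·sin Q/sin P ≈ 30.54.
Area = ½·RQ·QP·sin Q ≈ 205.23.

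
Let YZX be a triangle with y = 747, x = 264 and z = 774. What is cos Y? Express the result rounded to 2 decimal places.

By the law of cosines, cos Y = (z² + x² − y²) / (2·z·x) ≈ 0.27103, so ∠Y ≈ 1.296 rad.

cos Y ≈ 0.27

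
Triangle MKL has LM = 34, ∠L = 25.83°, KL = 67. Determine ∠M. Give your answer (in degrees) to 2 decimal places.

132.02

By the law of cosines, MK² = KL² + LM² − 2·KL·LM·cos L = 1544.2, so MK ≈ 39.296.
Law of cosines again: cos M = (LM² + MK² − KL²)/(2·LM·MK) ≈ -0.66943, so ∠M ≈ 132.02°.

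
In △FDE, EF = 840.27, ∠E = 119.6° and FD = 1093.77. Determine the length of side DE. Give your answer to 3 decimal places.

Law of sines: sin D = EF·sin E/FD ≈ 0.66797.
Since FD ≥ EF, only the acute value applies: ∠D ≈ 41.91°.
Then ∠F = 180° − ∠E − ∠D ≈ 18.49°.
Law of sines gives DE = FD·sin F/sin E ≈ 398.92.

398.922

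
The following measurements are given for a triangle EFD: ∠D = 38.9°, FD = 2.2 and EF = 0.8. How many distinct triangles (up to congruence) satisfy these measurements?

FD·sin D = 2.2·sin(38.9°) ≈ 1.382.
Since EF = 0.8 < 1.382 = FD sin D, no triangle exists.

0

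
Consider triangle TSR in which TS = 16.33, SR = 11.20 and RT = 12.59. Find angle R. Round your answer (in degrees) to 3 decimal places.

∠R ≈ 86.487°

By the law of cosines, cos R = (SR² + RT² − TS²) / (2·SR·RT) ≈ 0.06127, so ∠R ≈ 86.49°.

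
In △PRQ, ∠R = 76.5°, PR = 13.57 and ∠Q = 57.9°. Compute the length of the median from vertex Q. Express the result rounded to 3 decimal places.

The third angle is ∠P = 180° − ∠R − ∠Q = 45.60°.
Law of sines: RQ = PR·sin P/sin Q ≈ 11.445.
Law of sines: QP = PR·sin R/sin Q ≈ 15.576.
Median from Q: ½√(2·RQ² + 2·QP² − PR²) ≈ 11.865.

11.865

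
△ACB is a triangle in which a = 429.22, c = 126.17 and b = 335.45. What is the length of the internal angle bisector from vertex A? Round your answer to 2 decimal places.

By the law of cosines, cos A = (c² + b² − a²) / (2·c·b) ≈ -0.65902, so ∠A ≈ 131.23°.
The bisector from A has length 2·c·b·cos(∠A/2)/(c+b) ≈ 75.715.

t_A ≈ 75.71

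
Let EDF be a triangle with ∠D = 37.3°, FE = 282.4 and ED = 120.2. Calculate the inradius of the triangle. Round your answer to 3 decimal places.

Law of sines: sin F = ED·sin D/FE ≈ 0.25793.
Since FE ≥ ED, only the acute value applies: ∠F ≈ 14.95°.
Then ∠E = 180° − ∠D − ∠F ≈ 127.75°.
Law of sines gives DF = FE·sin E/sin D ≈ 368.46.
Area = ½·FE·ED·sin E ≈ 13419.
Semiperimeter s = (368.46+282.4+120.2)/2 = 385.53.
Inradius = area/s = 13419/385.53 ≈ 34.807.

r ≈ 34.807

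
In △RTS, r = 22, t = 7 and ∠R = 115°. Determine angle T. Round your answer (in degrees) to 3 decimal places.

Law of sines: sin T = t·sin R/r ≈ 0.28837.
Since r ≥ t, only the acute value applies: ∠T ≈ 16.76°.
Then ∠S = 180° − ∠R − ∠T ≈ 48.24°.

∠T ≈ 16.760°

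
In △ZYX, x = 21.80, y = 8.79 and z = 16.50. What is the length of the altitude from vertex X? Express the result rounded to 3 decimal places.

5.996

Semiperimeter s = (16.5 + 8.79 + 21.8)/2 = 23.545.
Heron's formula: area = √(23.545·7.045·14.755·1.745) ≈ 65.352.
The altitude from X has length 2·area/x ≈ 5.9956.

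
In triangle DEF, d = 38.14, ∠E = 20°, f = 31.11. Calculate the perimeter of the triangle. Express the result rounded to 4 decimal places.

83.1257

By the law of cosines, e² = f² + d² − 2·f·d·cos E = 192.53, so e ≈ 13.876.
Semiperimeter s = (38.14+13.876+31.11)/2 = 41.563.
Perimeter = 38.14 + 13.876 + 31.11 = 83.126.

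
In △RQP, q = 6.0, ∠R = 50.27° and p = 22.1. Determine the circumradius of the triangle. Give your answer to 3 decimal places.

By the law of cosines, r² = q² + p² − 2·q·p·cos R = 354.9, so r ≈ 18.839.
Area = ½·q·p·sin R ≈ 50.989.
Circumradius = r/(2 sin R) ≈ 12.248.

12.248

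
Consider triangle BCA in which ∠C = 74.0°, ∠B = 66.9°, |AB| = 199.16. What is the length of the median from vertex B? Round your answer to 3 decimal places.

The third angle is ∠A = 180° − ∠B − ∠C = 39.10°.
Law of sines: |CA| = |AB|·sin B/sin C ≈ 190.57.
Law of sines: |BC| = |AB|·sin A/sin C ≈ 130.67.
Median from B: ½√(2·|AB|² + 2·|BC|² − |CA|²) ≈ 138.89.

m_B ≈ 138.887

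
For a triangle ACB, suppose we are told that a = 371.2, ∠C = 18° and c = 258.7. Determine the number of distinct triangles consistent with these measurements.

2

a·sin C = 371.2·sin(18°) ≈ 114.7.
Since a sin C < c < a (114.7 < 258.7 < 371.2), two triangles exist.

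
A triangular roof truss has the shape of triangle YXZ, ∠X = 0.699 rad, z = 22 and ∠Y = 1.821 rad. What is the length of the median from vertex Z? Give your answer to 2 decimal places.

The third angle is ∠Z = π − ∠Y − ∠X = 0.622 rad.
Law of sines: y = z·sin Y/sin Z ≈ 36.603.
Law of sines: x = z·sin X/sin Z ≈ 24.309.
Median from Z: ½√(2·y² + 2·x² − z²) ≈ 29.058.

29.06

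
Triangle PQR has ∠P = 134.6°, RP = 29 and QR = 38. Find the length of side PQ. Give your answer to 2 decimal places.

Law of sines: sin Q = RP·sin P/QR ≈ 0.54339.
Since QR ≥ RP, only the acute value applies: ∠Q ≈ 32.91°.
Then ∠R = 180° − ∠P − ∠Q ≈ 12.49°.
Law of sines gives PQ = QR·sin R/sin P ≈ 11.538.

11.54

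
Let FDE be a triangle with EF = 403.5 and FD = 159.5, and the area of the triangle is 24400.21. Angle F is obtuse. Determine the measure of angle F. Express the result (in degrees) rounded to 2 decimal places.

∠F ≈ 130.69°

From area = ½·EF·FD·sin F, we get sin F = 2·area/(EF·FD) ≈ 0.75826.
Taking the obtuse solution, ∠F ≈ 130.69°.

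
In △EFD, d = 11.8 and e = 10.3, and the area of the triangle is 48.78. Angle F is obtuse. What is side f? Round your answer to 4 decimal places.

19.7560

From area = ½·d·e·sin F, we get sin F = 2·area/(d·e) ≈ 0.80270.
Taking the obtuse solution, ∠F ≈ 126.61°.
Law of cosines then gives f ≈ 19.756.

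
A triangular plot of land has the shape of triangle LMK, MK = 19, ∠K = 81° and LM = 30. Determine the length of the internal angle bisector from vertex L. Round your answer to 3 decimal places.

26.485

Law of sines: sin L = MK·sin K/LM ≈ 0.62554.
Since LM ≥ MK, only the acute value applies: ∠L ≈ 38.72°.
Then ∠M = 180° − ∠K − ∠L ≈ 60.28°.
Law of sines gives KL = LM·sin M/sin K ≈ 26.378.
The bisector from L has length 2·KL·LM·cos(∠L/2)/(KL+LM) ≈ 26.485.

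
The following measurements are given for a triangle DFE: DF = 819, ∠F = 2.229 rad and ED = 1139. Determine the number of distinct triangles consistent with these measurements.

DF·sin F = 819·sin(2.229 rad) ≈ 647.9.
Since ∠F is not acute, a triangle exists only if ED > DF; here ED > DF, so there is exactly one triangle.

1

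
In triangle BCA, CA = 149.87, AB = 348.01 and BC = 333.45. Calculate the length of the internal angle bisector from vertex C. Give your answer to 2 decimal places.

155.13

By the law of cosines, cos C = (BC² + CA² − AB²) / (2·BC·CA) ≈ 0.12545, so ∠C ≈ 82.79°.
The bisector from C has length 2·BC·CA·cos(∠C/2)/(BC+CA) ≈ 155.13.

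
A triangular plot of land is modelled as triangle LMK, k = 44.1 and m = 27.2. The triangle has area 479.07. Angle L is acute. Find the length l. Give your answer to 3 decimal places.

35.232

From area = ½·m·k·sin L, we get sin L = 2·area/(m·k) ≈ 0.79877.
Taking the acute solution, ∠L ≈ 53.01°.
Law of cosines then gives l ≈ 35.232.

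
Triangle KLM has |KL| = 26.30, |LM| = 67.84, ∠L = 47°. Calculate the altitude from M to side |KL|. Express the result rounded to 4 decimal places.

h_M ≈ 49.6150

By the law of cosines, |MK|² = |KL|² + |LM|² − 2·|KL|·|LM|·cos L = 2860.3, so |MK| ≈ 53.482.
Area = ½·|KL|·|LM|·sin L ≈ 652.44.
The altitude from M has length 2·area/|KL| ≈ 49.615.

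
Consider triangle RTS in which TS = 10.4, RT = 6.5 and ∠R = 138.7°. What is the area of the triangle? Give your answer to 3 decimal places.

9.847

Law of sines: sin S = RT·sin R/TS ≈ 0.41250.
Since TS ≥ RT, only the acute value applies: ∠S ≈ 24.36°.
Then ∠T = 180° − ∠R − ∠S ≈ 16.94°.
Law of sines gives SR = TS·sin T/sin R ≈ 4.5907.
Area = ½·TS·RT·sin T ≈ 9.8472.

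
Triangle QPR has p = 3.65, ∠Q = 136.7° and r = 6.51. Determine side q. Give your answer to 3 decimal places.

9.502

By the law of cosines, q² = p² + r² − 2·p·r·cos Q = 90.289, so q ≈ 9.502.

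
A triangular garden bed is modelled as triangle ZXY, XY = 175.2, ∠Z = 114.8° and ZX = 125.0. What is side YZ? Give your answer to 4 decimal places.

Law of sines: sin Y = ZX·sin Z/XY ≈ 0.64767.
Since XY ≥ ZX, only the acute value applies: ∠Y ≈ 40.37°.
Then ∠X = 180° − ∠Z − ∠Y ≈ 24.83°.
Law of sines gives YZ = XY·sin X/sin Z ≈ 81.057.

81.0567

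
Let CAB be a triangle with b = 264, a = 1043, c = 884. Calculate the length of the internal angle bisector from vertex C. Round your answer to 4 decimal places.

By the law of cosines, cos C = (a² + b² − c²) / (2·a·b) ≈ 0.68292, so ∠C ≈ 0.8190 rad.
The bisector from C has length 2·a·b·cos(∠C/2)/(a+b) ≈ 386.51.

t_C ≈ 386.5093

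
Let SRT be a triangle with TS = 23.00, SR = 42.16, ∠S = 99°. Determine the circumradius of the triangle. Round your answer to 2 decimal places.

By the law of cosines, RT² = TS² + SR² − 2·TS·SR·cos S = 2609.8, so RT ≈ 51.087.
Area = ½·TS·SR·sin S ≈ 478.87.
Circumradius = RT/(2 sin S) ≈ 25.862.

25.86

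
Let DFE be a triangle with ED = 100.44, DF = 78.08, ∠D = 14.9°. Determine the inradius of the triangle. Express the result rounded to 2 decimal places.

9.58

By the law of cosines, FE² = ED² + DF² − 2·ED·DF·cos D = 1027.4, so FE ≈ 32.052.
Area = ½·ED·DF·sin D ≈ 1008.3.
Semiperimeter s = (32.052+100.44+78.08)/2 = 105.29.
Inradius = area/s = 1008.3/105.29 ≈ 9.5764.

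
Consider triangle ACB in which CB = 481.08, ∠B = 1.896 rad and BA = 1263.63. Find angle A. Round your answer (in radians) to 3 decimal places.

By the law of cosines, AC² = CB² + BA² − 2·CB·BA·cos B = 2.2167e+06, so AC ≈ 1488.8.
Law of cosines again: cos A = (BA² + AC² − CB²)/(2·BA·AC) ≈ 0.95197, so ∠A ≈ 0.311 rad.

∠A ≈ 0.311 rad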